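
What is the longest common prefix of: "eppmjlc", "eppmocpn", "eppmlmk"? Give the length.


Words: eppmjlc, eppmocpn, eppmlmk
  Position 0: all 'e' => match
  Position 1: all 'p' => match
  Position 2: all 'p' => match
  Position 3: all 'm' => match
  Position 4: ('j', 'o', 'l') => mismatch, stop
LCP = "eppm" (length 4)

4


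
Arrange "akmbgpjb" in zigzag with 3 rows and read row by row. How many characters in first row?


Zigzag "akmbgpjb" into 3 rows:
Placing characters:
  'a' => row 0
  'k' => row 1
  'm' => row 2
  'b' => row 1
  'g' => row 0
  'p' => row 1
  'j' => row 2
  'b' => row 1
Rows:
  Row 0: "ag"
  Row 1: "kbpb"
  Row 2: "mj"
First row length: 2

2


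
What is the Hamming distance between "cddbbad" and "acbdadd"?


Comparing "cddbbad" and "acbdadd" position by position:
  Position 0: 'c' vs 'a' => differ
  Position 1: 'd' vs 'c' => differ
  Position 2: 'd' vs 'b' => differ
  Position 3: 'b' vs 'd' => differ
  Position 4: 'b' vs 'a' => differ
  Position 5: 'a' vs 'd' => differ
  Position 6: 'd' vs 'd' => same
Total differences (Hamming distance): 6

6


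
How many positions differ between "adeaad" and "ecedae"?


Comparing "adeaad" and "ecedae" position by position:
  Position 0: 'a' vs 'e' => DIFFER
  Position 1: 'd' vs 'c' => DIFFER
  Position 2: 'e' vs 'e' => same
  Position 3: 'a' vs 'd' => DIFFER
  Position 4: 'a' vs 'a' => same
  Position 5: 'd' vs 'e' => DIFFER
Positions that differ: 4

4


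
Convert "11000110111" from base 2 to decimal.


Input: "11000110111" in base 2
Positional expansion:
  Digit '1' (value 1) x 2^10 = 1024
  Digit '1' (value 1) x 2^9 = 512
  Digit '0' (value 0) x 2^8 = 0
  Digit '0' (value 0) x 2^7 = 0
  Digit '0' (value 0) x 2^6 = 0
  Digit '1' (value 1) x 2^5 = 32
  Digit '1' (value 1) x 2^4 = 16
  Digit '0' (value 0) x 2^3 = 0
  Digit '1' (value 1) x 2^2 = 4
  Digit '1' (value 1) x 2^1 = 2
  Digit '1' (value 1) x 2^0 = 1
Sum = 1591

1591


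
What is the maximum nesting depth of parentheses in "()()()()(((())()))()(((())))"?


Input: "()()()()(((())()))()(((())))"
Tracking depth:
  Position 0 '(': depth becomes 1
  Position 1 ')': depth becomes 0
  Position 2 '(': depth becomes 1
  Position 3 ')': depth becomes 0
  Position 4 '(': depth becomes 1
  Position 5 ')': depth becomes 0
  Position 6 '(': depth becomes 1
  Position 7 ')': depth becomes 0
  Position 8 '(': depth becomes 1
  Position 9 '(': depth becomes 2
  Position 10 '(': depth becomes 3
  Position 11 '(': depth becomes 4
  Position 12 ')': depth becomes 3
  Position 13 ')': depth becomes 2
  Position 14 '(': depth becomes 3
  Position 15 ')': depth becomes 2
  Position 16 ')': depth becomes 1
  Position 17 ')': depth becomes 0
  Position 18 '(': depth becomes 1
  Position 19 ')': depth becomes 0
  Position 20 '(': depth becomes 1
  Position 21 '(': depth becomes 2
  Position 22 '(': depth becomes 3
  Position 23 '(': depth becomes 4
  Position 24 ')': depth becomes 3
  Position 25 ')': depth becomes 2
  Position 26 ')': depth becomes 1
  Position 27 ')': depth becomes 0
Maximum depth reached: 4

4


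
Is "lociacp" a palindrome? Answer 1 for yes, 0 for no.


Input: lociacp
Reversed: pcaicol
  Compare pos 0 ('l') with pos 6 ('p'): MISMATCH
  Compare pos 1 ('o') with pos 5 ('c'): MISMATCH
  Compare pos 2 ('c') with pos 4 ('a'): MISMATCH
Result: not a palindrome

0


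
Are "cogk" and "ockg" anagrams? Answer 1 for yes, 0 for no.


Strings: "cogk", "ockg"
Sorted first:  cgko
Sorted second: cgko
Sorted forms match => anagrams

1


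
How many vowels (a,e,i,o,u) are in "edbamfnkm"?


Input: edbamfnkm
Checking each character:
  'e' at position 0: vowel (running total: 1)
  'd' at position 1: consonant
  'b' at position 2: consonant
  'a' at position 3: vowel (running total: 2)
  'm' at position 4: consonant
  'f' at position 5: consonant
  'n' at position 6: consonant
  'k' at position 7: consonant
  'm' at position 8: consonant
Total vowels: 2

2


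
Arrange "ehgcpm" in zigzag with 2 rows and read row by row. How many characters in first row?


Zigzag "ehgcpm" into 2 rows:
Placing characters:
  'e' => row 0
  'h' => row 1
  'g' => row 0
  'c' => row 1
  'p' => row 0
  'm' => row 1
Rows:
  Row 0: "egp"
  Row 1: "hcm"
First row length: 3

3


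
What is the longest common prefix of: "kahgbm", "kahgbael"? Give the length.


Words: kahgbm, kahgbael
  Position 0: all 'k' => match
  Position 1: all 'a' => match
  Position 2: all 'h' => match
  Position 3: all 'g' => match
  Position 4: all 'b' => match
  Position 5: ('m', 'a') => mismatch, stop
LCP = "kahgb" (length 5)

5


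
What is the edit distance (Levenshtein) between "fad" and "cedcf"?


Computing edit distance: "fad" -> "cedcf"
DP table:
           c    e    d    c    f
      0    1    2    3    4    5
  f   1    1    2    3    4    4
  a   2    2    2    3    4    5
  d   3    3    3    2    3    4
Edit distance = dp[3][5] = 4

4


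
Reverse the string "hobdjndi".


Input: hobdjndi
Reading characters right to left:
  Position 7: 'i'
  Position 6: 'd'
  Position 5: 'n'
  Position 4: 'j'
  Position 3: 'd'
  Position 2: 'b'
  Position 1: 'o'
  Position 0: 'h'
Reversed: idnjdboh

idnjdboh


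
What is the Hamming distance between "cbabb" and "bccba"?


Comparing "cbabb" and "bccba" position by position:
  Position 0: 'c' vs 'b' => differ
  Position 1: 'b' vs 'c' => differ
  Position 2: 'a' vs 'c' => differ
  Position 3: 'b' vs 'b' => same
  Position 4: 'b' vs 'a' => differ
Total differences (Hamming distance): 4

4


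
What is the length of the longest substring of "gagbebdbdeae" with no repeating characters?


Input: "gagbebdbdeae"
Sliding window (track last position of each char):
  Position 0 ('g'): window [0,0] length 1 -- new best
  Position 1 ('a'): window [0,1] length 2 -- new best
  Position 2 ('g'): repeat (last at 0), move window start to 1
  Position 2 ('g'): window [1,2] length 2
  Position 3 ('b'): window [1,3] length 3 -- new best
  Position 4 ('e'): window [1,4] length 4 -- new best
  Position 5 ('b'): repeat (last at 3), move window start to 4
  Position 5 ('b'): window [4,5] length 2
  Position 6 ('d'): window [4,6] length 3
  Position 7 ('b'): repeat (last at 5), move window start to 6
  Position 7 ('b'): window [6,7] length 2
  Position 8 ('d'): repeat (last at 6), move window start to 7
  Position 8 ('d'): window [7,8] length 2
  Position 9 ('e'): window [7,9] length 3
  Position 10 ('a'): window [7,10] length 4
  Position 11 ('e'): repeat (last at 9), move window start to 10
  Position 11 ('e'): window [10,11] length 2
Longest substring with no repeats: "agbe" with length 4

4


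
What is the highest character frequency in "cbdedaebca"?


Input: cbdedaebca
Character counts:
  'a': 2
  'b': 2
  'c': 2
  'd': 2
  'e': 2
Maximum frequency: 2

2


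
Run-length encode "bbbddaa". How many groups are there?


Input: bbbddaa
Scanning for consecutive runs:
  Group 1: 'b' x 3 (positions 0-2)
  Group 2: 'd' x 2 (positions 3-4)
  Group 3: 'a' x 2 (positions 5-6)
Total groups: 3

3


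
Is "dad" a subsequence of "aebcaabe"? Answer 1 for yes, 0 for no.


Check if "dad" is a subsequence of "aebcaabe"
Greedy scan:
  Position 0 ('a'): no match needed
  Position 1 ('e'): no match needed
  Position 2 ('b'): no match needed
  Position 3 ('c'): no match needed
  Position 4 ('a'): no match needed
  Position 5 ('a'): no match needed
  Position 6 ('b'): no match needed
  Position 7 ('e'): no match needed
Only matched 0/3 characters => not a subsequence

0


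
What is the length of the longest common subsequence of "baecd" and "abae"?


LCS of "baecd" and "abae"
DP table:
           a    b    a    e
      0    0    0    0    0
  b   0    0    1    1    1
  a   0    1    1    2    2
  e   0    1    1    2    3
  c   0    1    1    2    3
  d   0    1    1    2    3
LCS length = dp[5][4] = 3

3


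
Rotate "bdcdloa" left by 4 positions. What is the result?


Input: "bdcdloa", rotate left by 4
First 4 characters: "bdcd"
Remaining characters: "loa"
Concatenate remaining + first: "loa" + "bdcd" = "loabdcd"

loabdcd


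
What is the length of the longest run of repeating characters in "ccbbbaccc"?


Input: "ccbbbaccc"
Scanning for longest run:
  Position 1 ('c'): continues run of 'c', length=2
  Position 2 ('b'): new char, reset run to 1
  Position 3 ('b'): continues run of 'b', length=2
  Position 4 ('b'): continues run of 'b', length=3
  Position 5 ('a'): new char, reset run to 1
  Position 6 ('c'): new char, reset run to 1
  Position 7 ('c'): continues run of 'c', length=2
  Position 8 ('c'): continues run of 'c', length=3
Longest run: 'b' with length 3

3


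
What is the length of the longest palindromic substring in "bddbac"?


Input: "bddbac"
Checking substrings for palindromes:
  [0:4] "bddb" (len 4) => palindrome
  [1:3] "dd" (len 2) => palindrome
Longest palindromic substring: "bddb" with length 4

4


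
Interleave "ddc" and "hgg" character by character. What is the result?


Interleaving "ddc" and "hgg":
  Position 0: 'd' from first, 'h' from second => "dh"
  Position 1: 'd' from first, 'g' from second => "dg"
  Position 2: 'c' from first, 'g' from second => "cg"
Result: dhdgcg

dhdgcg


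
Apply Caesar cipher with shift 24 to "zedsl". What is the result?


Caesar cipher: shift "zedsl" by 24
  'z' (pos 25) + 24 = pos 23 = 'x'
  'e' (pos 4) + 24 = pos 2 = 'c'
  'd' (pos 3) + 24 = pos 1 = 'b'
  's' (pos 18) + 24 = pos 16 = 'q'
  'l' (pos 11) + 24 = pos 9 = 'j'
Result: xcbqj

xcbqj


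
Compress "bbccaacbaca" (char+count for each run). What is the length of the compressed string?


Input: bbccaacbaca
Runs:
  'b' x 2 => "b2"
  'c' x 2 => "c2"
  'a' x 2 => "a2"
  'c' x 1 => "c1"
  'b' x 1 => "b1"
  'a' x 1 => "a1"
  'c' x 1 => "c1"
  'a' x 1 => "a1"
Compressed: "b2c2a2c1b1a1c1a1"
Compressed length: 16

16


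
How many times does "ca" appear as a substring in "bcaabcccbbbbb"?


Searching for "ca" in "bcaabcccbbbbb"
Scanning each position:
  Position 0: "bc" => no
  Position 1: "ca" => MATCH
  Position 2: "aa" => no
  Position 3: "ab" => no
  Position 4: "bc" => no
  Position 5: "cc" => no
  Position 6: "cc" => no
  Position 7: "cb" => no
  Position 8: "bb" => no
  Position 9: "bb" => no
  Position 10: "bb" => no
  Position 11: "bb" => no
Total occurrences: 1

1


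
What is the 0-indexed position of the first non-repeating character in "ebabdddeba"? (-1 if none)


Input: ebabdddeba
Character frequencies:
  'a': 2
  'b': 3
  'd': 3
  'e': 2
Scanning left to right for freq == 1:
  Position 0 ('e'): freq=2, skip
  Position 1 ('b'): freq=3, skip
  Position 2 ('a'): freq=2, skip
  Position 3 ('b'): freq=3, skip
  Position 4 ('d'): freq=3, skip
  Position 5 ('d'): freq=3, skip
  Position 6 ('d'): freq=3, skip
  Position 7 ('e'): freq=2, skip
  Position 8 ('b'): freq=3, skip
  Position 9 ('a'): freq=2, skip
  No unique character found => answer = -1

-1


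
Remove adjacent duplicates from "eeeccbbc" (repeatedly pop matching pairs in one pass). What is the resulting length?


Input: eeeccbbc
Stack-based adjacent duplicate removal:
  Read 'e': push. Stack: e
  Read 'e': matches stack top 'e' => pop. Stack: (empty)
  Read 'e': push. Stack: e
  Read 'c': push. Stack: ec
  Read 'c': matches stack top 'c' => pop. Stack: e
  Read 'b': push. Stack: eb
  Read 'b': matches stack top 'b' => pop. Stack: e
  Read 'c': push. Stack: ec
Final stack: "ec" (length 2)

2


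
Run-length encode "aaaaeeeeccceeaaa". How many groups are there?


Input: aaaaeeeeccceeaaa
Scanning for consecutive runs:
  Group 1: 'a' x 4 (positions 0-3)
  Group 2: 'e' x 4 (positions 4-7)
  Group 3: 'c' x 3 (positions 8-10)
  Group 4: 'e' x 2 (positions 11-12)
  Group 5: 'a' x 3 (positions 13-15)
Total groups: 5

5


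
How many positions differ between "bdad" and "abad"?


Comparing "bdad" and "abad" position by position:
  Position 0: 'b' vs 'a' => DIFFER
  Position 1: 'd' vs 'b' => DIFFER
  Position 2: 'a' vs 'a' => same
  Position 3: 'd' vs 'd' => same
Positions that differ: 2

2


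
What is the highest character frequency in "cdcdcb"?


Input: cdcdcb
Character counts:
  'b': 1
  'c': 3
  'd': 2
Maximum frequency: 3

3


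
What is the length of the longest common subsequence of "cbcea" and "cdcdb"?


LCS of "cbcea" and "cdcdb"
DP table:
           c    d    c    d    b
      0    0    0    0    0    0
  c   0    1    1    1    1    1
  b   0    1    1    1    1    2
  c   0    1    1    2    2    2
  e   0    1    1    2    2    2
  a   0    1    1    2    2    2
LCS length = dp[5][5] = 2

2


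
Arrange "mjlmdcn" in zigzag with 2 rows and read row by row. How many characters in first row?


Zigzag "mjlmdcn" into 2 rows:
Placing characters:
  'm' => row 0
  'j' => row 1
  'l' => row 0
  'm' => row 1
  'd' => row 0
  'c' => row 1
  'n' => row 0
Rows:
  Row 0: "mldn"
  Row 1: "jmc"
First row length: 4

4


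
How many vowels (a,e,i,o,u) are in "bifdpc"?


Input: bifdpc
Checking each character:
  'b' at position 0: consonant
  'i' at position 1: vowel (running total: 1)
  'f' at position 2: consonant
  'd' at position 3: consonant
  'p' at position 4: consonant
  'c' at position 5: consonant
Total vowels: 1

1


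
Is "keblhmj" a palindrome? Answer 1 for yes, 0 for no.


Input: keblhmj
Reversed: jmhlbek
  Compare pos 0 ('k') with pos 6 ('j'): MISMATCH
  Compare pos 1 ('e') with pos 5 ('m'): MISMATCH
  Compare pos 2 ('b') with pos 4 ('h'): MISMATCH
Result: not a palindrome

0


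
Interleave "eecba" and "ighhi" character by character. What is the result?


Interleaving "eecba" and "ighhi":
  Position 0: 'e' from first, 'i' from second => "ei"
  Position 1: 'e' from first, 'g' from second => "eg"
  Position 2: 'c' from first, 'h' from second => "ch"
  Position 3: 'b' from first, 'h' from second => "bh"
  Position 4: 'a' from first, 'i' from second => "ai"
Result: eiegchbhai

eiegchbhai


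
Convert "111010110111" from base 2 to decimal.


Input: "111010110111" in base 2
Positional expansion:
  Digit '1' (value 1) x 2^11 = 2048
  Digit '1' (value 1) x 2^10 = 1024
  Digit '1' (value 1) x 2^9 = 512
  Digit '0' (value 0) x 2^8 = 0
  Digit '1' (value 1) x 2^7 = 128
  Digit '0' (value 0) x 2^6 = 0
  Digit '1' (value 1) x 2^5 = 32
  Digit '1' (value 1) x 2^4 = 16
  Digit '0' (value 0) x 2^3 = 0
  Digit '1' (value 1) x 2^2 = 4
  Digit '1' (value 1) x 2^1 = 2
  Digit '1' (value 1) x 2^0 = 1
Sum = 3767

3767


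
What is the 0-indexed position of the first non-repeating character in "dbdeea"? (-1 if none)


Input: dbdeea
Character frequencies:
  'a': 1
  'b': 1
  'd': 2
  'e': 2
Scanning left to right for freq == 1:
  Position 0 ('d'): freq=2, skip
  Position 1 ('b'): unique! => answer = 1

1


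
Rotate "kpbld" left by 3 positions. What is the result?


Input: "kpbld", rotate left by 3
First 3 characters: "kpb"
Remaining characters: "ld"
Concatenate remaining + first: "ld" + "kpb" = "ldkpb"

ldkpb


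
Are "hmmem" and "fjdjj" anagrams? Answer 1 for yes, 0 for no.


Strings: "hmmem", "fjdjj"
Sorted first:  ehmmm
Sorted second: dfjjj
Differ at position 0: 'e' vs 'd' => not anagrams

0


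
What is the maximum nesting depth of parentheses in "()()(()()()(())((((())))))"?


Input: "()()(()()()(())((((())))))"
Tracking depth:
  Position 0 '(': depth becomes 1
  Position 1 ')': depth becomes 0
  Position 2 '(': depth becomes 1
  Position 3 ')': depth becomes 0
  Position 4 '(': depth becomes 1
  Position 5 '(': depth becomes 2
  Position 6 ')': depth becomes 1
  Position 7 '(': depth becomes 2
  Position 8 ')': depth becomes 1
  Position 9 '(': depth becomes 2
  Position 10 ')': depth becomes 1
  Position 11 '(': depth becomes 2
  Position 12 '(': depth becomes 3
  Position 13 ')': depth becomes 2
  Position 14 ')': depth becomes 1
  Position 15 '(': depth becomes 2
  Position 16 '(': depth becomes 3
  Position 17 '(': depth becomes 4
  Position 18 '(': depth becomes 5
  Position 19 '(': depth becomes 6
  Position 20 ')': depth becomes 5
  Position 21 ')': depth becomes 4
  Position 22 ')': depth becomes 3
  Position 23 ')': depth becomes 2
  Position 24 ')': depth becomes 1
  Position 25 ')': depth becomes 0
Maximum depth reached: 6

6


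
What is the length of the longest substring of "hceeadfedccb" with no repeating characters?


Input: "hceeadfedccb"
Sliding window (track last position of each char):
  Position 0 ('h'): window [0,0] length 1 -- new best
  Position 1 ('c'): window [0,1] length 2 -- new best
  Position 2 ('e'): window [0,2] length 3 -- new best
  Position 3 ('e'): repeat (last at 2), move window start to 3
  Position 3 ('e'): window [3,3] length 1
  Position 4 ('a'): window [3,4] length 2
  Position 5 ('d'): window [3,5] length 3
  Position 6 ('f'): window [3,6] length 4 -- new best
  Position 7 ('e'): repeat (last at 3), move window start to 4
  Position 7 ('e'): window [4,7] length 4
  Position 8 ('d'): repeat (last at 5), move window start to 6
  Position 8 ('d'): window [6,8] length 3
  Position 9 ('c'): window [6,9] length 4
  Position 10 ('c'): repeat (last at 9), move window start to 10
  Position 10 ('c'): window [10,10] length 1
  Position 11 ('b'): window [10,11] length 2
Longest substring with no repeats: "eadf" with length 4

4


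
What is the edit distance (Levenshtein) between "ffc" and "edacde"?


Computing edit distance: "ffc" -> "edacde"
DP table:
           e    d    a    c    d    e
      0    1    2    3    4    5    6
  f   1    1    2    3    4    5    6
  f   2    2    2    3    4    5    6
  c   3    3    3    3    3    4    5
Edit distance = dp[3][6] = 5

5


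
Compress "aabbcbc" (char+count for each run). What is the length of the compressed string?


Input: aabbcbc
Runs:
  'a' x 2 => "a2"
  'b' x 2 => "b2"
  'c' x 1 => "c1"
  'b' x 1 => "b1"
  'c' x 1 => "c1"
Compressed: "a2b2c1b1c1"
Compressed length: 10

10


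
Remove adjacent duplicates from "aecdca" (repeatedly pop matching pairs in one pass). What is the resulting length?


Input: aecdca
Stack-based adjacent duplicate removal:
  Read 'a': push. Stack: a
  Read 'e': push. Stack: ae
  Read 'c': push. Stack: aec
  Read 'd': push. Stack: aecd
  Read 'c': push. Stack: aecdc
  Read 'a': push. Stack: aecdca
Final stack: "aecdca" (length 6)

6


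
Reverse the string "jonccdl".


Input: jonccdl
Reading characters right to left:
  Position 6: 'l'
  Position 5: 'd'
  Position 4: 'c'
  Position 3: 'c'
  Position 2: 'n'
  Position 1: 'o'
  Position 0: 'j'
Reversed: ldccnoj

ldccnoj


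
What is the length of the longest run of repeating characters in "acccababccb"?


Input: "acccababccb"
Scanning for longest run:
  Position 1 ('c'): new char, reset run to 1
  Position 2 ('c'): continues run of 'c', length=2
  Position 3 ('c'): continues run of 'c', length=3
  Position 4 ('a'): new char, reset run to 1
  Position 5 ('b'): new char, reset run to 1
  Position 6 ('a'): new char, reset run to 1
  Position 7 ('b'): new char, reset run to 1
  Position 8 ('c'): new char, reset run to 1
  Position 9 ('c'): continues run of 'c', length=2
  Position 10 ('b'): new char, reset run to 1
Longest run: 'c' with length 3

3


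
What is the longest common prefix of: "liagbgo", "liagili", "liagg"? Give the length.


Words: liagbgo, liagili, liagg
  Position 0: all 'l' => match
  Position 1: all 'i' => match
  Position 2: all 'a' => match
  Position 3: all 'g' => match
  Position 4: ('b', 'i', 'g') => mismatch, stop
LCP = "liag" (length 4)

4


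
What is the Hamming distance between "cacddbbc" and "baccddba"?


Comparing "cacddbbc" and "baccddba" position by position:
  Position 0: 'c' vs 'b' => differ
  Position 1: 'a' vs 'a' => same
  Position 2: 'c' vs 'c' => same
  Position 3: 'd' vs 'c' => differ
  Position 4: 'd' vs 'd' => same
  Position 5: 'b' vs 'd' => differ
  Position 6: 'b' vs 'b' => same
  Position 7: 'c' vs 'a' => differ
Total differences (Hamming distance): 4

4


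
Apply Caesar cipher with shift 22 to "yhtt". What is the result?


Caesar cipher: shift "yhtt" by 22
  'y' (pos 24) + 22 = pos 20 = 'u'
  'h' (pos 7) + 22 = pos 3 = 'd'
  't' (pos 19) + 22 = pos 15 = 'p'
  't' (pos 19) + 22 = pos 15 = 'p'
Result: udpp

udpp


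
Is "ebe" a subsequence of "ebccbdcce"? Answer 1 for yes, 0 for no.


Check if "ebe" is a subsequence of "ebccbdcce"
Greedy scan:
  Position 0 ('e'): matches sub[0] = 'e'
  Position 1 ('b'): matches sub[1] = 'b'
  Position 2 ('c'): no match needed
  Position 3 ('c'): no match needed
  Position 4 ('b'): no match needed
  Position 5 ('d'): no match needed
  Position 6 ('c'): no match needed
  Position 7 ('c'): no match needed
  Position 8 ('e'): matches sub[2] = 'e'
All 3 characters matched => is a subsequence

1


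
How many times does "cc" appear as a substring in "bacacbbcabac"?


Searching for "cc" in "bacacbbcabac"
Scanning each position:
  Position 0: "ba" => no
  Position 1: "ac" => no
  Position 2: "ca" => no
  Position 3: "ac" => no
  Position 4: "cb" => no
  Position 5: "bb" => no
  Position 6: "bc" => no
  Position 7: "ca" => no
  Position 8: "ab" => no
  Position 9: "ba" => no
  Position 10: "ac" => no
Total occurrences: 0

0


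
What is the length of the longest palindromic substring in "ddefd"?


Input: "ddefd"
Checking substrings for palindromes:
  [0:2] "dd" (len 2) => palindrome
Longest palindromic substring: "dd" with length 2

2


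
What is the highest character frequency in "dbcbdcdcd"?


Input: dbcbdcdcd
Character counts:
  'b': 2
  'c': 3
  'd': 4
Maximum frequency: 4

4


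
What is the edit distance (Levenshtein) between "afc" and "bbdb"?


Computing edit distance: "afc" -> "bbdb"
DP table:
           b    b    d    b
      0    1    2    3    4
  a   1    1    2    3    4
  f   2    2    2    3    4
  c   3    3    3    3    4
Edit distance = dp[3][4] = 4

4


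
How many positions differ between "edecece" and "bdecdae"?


Comparing "edecece" and "bdecdae" position by position:
  Position 0: 'e' vs 'b' => DIFFER
  Position 1: 'd' vs 'd' => same
  Position 2: 'e' vs 'e' => same
  Position 3: 'c' vs 'c' => same
  Position 4: 'e' vs 'd' => DIFFER
  Position 5: 'c' vs 'a' => DIFFER
  Position 6: 'e' vs 'e' => same
Positions that differ: 3

3


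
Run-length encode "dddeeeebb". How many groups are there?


Input: dddeeeebb
Scanning for consecutive runs:
  Group 1: 'd' x 3 (positions 0-2)
  Group 2: 'e' x 4 (positions 3-6)
  Group 3: 'b' x 2 (positions 7-8)
Total groups: 3

3


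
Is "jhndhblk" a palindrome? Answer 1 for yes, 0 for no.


Input: jhndhblk
Reversed: klbhdnhj
  Compare pos 0 ('j') with pos 7 ('k'): MISMATCH
  Compare pos 1 ('h') with pos 6 ('l'): MISMATCH
  Compare pos 2 ('n') with pos 5 ('b'): MISMATCH
  Compare pos 3 ('d') with pos 4 ('h'): MISMATCH
Result: not a palindrome

0


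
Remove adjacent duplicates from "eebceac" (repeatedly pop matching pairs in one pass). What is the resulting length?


Input: eebceac
Stack-based adjacent duplicate removal:
  Read 'e': push. Stack: e
  Read 'e': matches stack top 'e' => pop. Stack: (empty)
  Read 'b': push. Stack: b
  Read 'c': push. Stack: bc
  Read 'e': push. Stack: bce
  Read 'a': push. Stack: bcea
  Read 'c': push. Stack: bceac
Final stack: "bceac" (length 5)

5


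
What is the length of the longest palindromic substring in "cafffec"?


Input: "cafffec"
Checking substrings for palindromes:
  [2:5] "fff" (len 3) => palindrome
  [2:4] "ff" (len 2) => palindrome
  [3:5] "ff" (len 2) => palindrome
Longest palindromic substring: "fff" with length 3

3


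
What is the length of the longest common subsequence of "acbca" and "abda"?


LCS of "acbca" and "abda"
DP table:
           a    b    d    a
      0    0    0    0    0
  a   0    1    1    1    1
  c   0    1    1    1    1
  b   0    1    2    2    2
  c   0    1    2    2    2
  a   0    1    2    2    3
LCS length = dp[5][4] = 3

3


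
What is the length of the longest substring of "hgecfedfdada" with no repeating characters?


Input: "hgecfedfdada"
Sliding window (track last position of each char):
  Position 0 ('h'): window [0,0] length 1 -- new best
  Position 1 ('g'): window [0,1] length 2 -- new best
  Position 2 ('e'): window [0,2] length 3 -- new best
  Position 3 ('c'): window [0,3] length 4 -- new best
  Position 4 ('f'): window [0,4] length 5 -- new best
  Position 5 ('e'): repeat (last at 2), move window start to 3
  Position 5 ('e'): window [3,5] length 3
  Position 6 ('d'): window [3,6] length 4
  Position 7 ('f'): repeat (last at 4), move window start to 5
  Position 7 ('f'): window [5,7] length 3
  Position 8 ('d'): repeat (last at 6), move window start to 7
  Position 8 ('d'): window [7,8] length 2
  Position 9 ('a'): window [7,9] length 3
  Position 10 ('d'): repeat (last at 8), move window start to 9
  Position 10 ('d'): window [9,10] length 2
  Position 11 ('a'): repeat (last at 9), move window start to 10
  Position 11 ('a'): window [10,11] length 2
Longest substring with no repeats: "hgecf" with length 5

5


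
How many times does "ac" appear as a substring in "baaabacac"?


Searching for "ac" in "baaabacac"
Scanning each position:
  Position 0: "ba" => no
  Position 1: "aa" => no
  Position 2: "aa" => no
  Position 3: "ab" => no
  Position 4: "ba" => no
  Position 5: "ac" => MATCH
  Position 6: "ca" => no
  Position 7: "ac" => MATCH
Total occurrences: 2

2


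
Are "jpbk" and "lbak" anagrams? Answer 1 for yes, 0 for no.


Strings: "jpbk", "lbak"
Sorted first:  bjkp
Sorted second: abkl
Differ at position 0: 'b' vs 'a' => not anagrams

0


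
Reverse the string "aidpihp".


Input: aidpihp
Reading characters right to left:
  Position 6: 'p'
  Position 5: 'h'
  Position 4: 'i'
  Position 3: 'p'
  Position 2: 'd'
  Position 1: 'i'
  Position 0: 'a'
Reversed: phipdia

phipdia


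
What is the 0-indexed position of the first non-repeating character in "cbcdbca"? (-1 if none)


Input: cbcdbca
Character frequencies:
  'a': 1
  'b': 2
  'c': 3
  'd': 1
Scanning left to right for freq == 1:
  Position 0 ('c'): freq=3, skip
  Position 1 ('b'): freq=2, skip
  Position 2 ('c'): freq=3, skip
  Position 3 ('d'): unique! => answer = 3

3


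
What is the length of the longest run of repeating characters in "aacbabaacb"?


Input: "aacbabaacb"
Scanning for longest run:
  Position 1 ('a'): continues run of 'a', length=2
  Position 2 ('c'): new char, reset run to 1
  Position 3 ('b'): new char, reset run to 1
  Position 4 ('a'): new char, reset run to 1
  Position 5 ('b'): new char, reset run to 1
  Position 6 ('a'): new char, reset run to 1
  Position 7 ('a'): continues run of 'a', length=2
  Position 8 ('c'): new char, reset run to 1
  Position 9 ('b'): new char, reset run to 1
Longest run: 'a' with length 2

2


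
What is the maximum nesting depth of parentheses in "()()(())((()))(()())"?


Input: "()()(())((()))(()())"
Tracking depth:
  Position 0 '(': depth becomes 1
  Position 1 ')': depth becomes 0
  Position 2 '(': depth becomes 1
  Position 3 ')': depth becomes 0
  Position 4 '(': depth becomes 1
  Position 5 '(': depth becomes 2
  Position 6 ')': depth becomes 1
  Position 7 ')': depth becomes 0
  Position 8 '(': depth becomes 1
  Position 9 '(': depth becomes 2
  Position 10 '(': depth becomes 3
  Position 11 ')': depth becomes 2
  Position 12 ')': depth becomes 1
  Position 13 ')': depth becomes 0
  Position 14 '(': depth becomes 1
  Position 15 '(': depth becomes 2
  Position 16 ')': depth becomes 1
  Position 17 '(': depth becomes 2
  Position 18 ')': depth becomes 1
  Position 19 ')': depth becomes 0
Maximum depth reached: 3

3


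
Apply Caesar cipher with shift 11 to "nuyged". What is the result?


Caesar cipher: shift "nuyged" by 11
  'n' (pos 13) + 11 = pos 24 = 'y'
  'u' (pos 20) + 11 = pos 5 = 'f'
  'y' (pos 24) + 11 = pos 9 = 'j'
  'g' (pos 6) + 11 = pos 17 = 'r'
  'e' (pos 4) + 11 = pos 15 = 'p'
  'd' (pos 3) + 11 = pos 14 = 'o'
Result: yfjrpo

yfjrpo


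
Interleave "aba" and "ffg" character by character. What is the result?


Interleaving "aba" and "ffg":
  Position 0: 'a' from first, 'f' from second => "af"
  Position 1: 'b' from first, 'f' from second => "bf"
  Position 2: 'a' from first, 'g' from second => "ag"
Result: afbfag

afbfag


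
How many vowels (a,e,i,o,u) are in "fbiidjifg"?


Input: fbiidjifg
Checking each character:
  'f' at position 0: consonant
  'b' at position 1: consonant
  'i' at position 2: vowel (running total: 1)
  'i' at position 3: vowel (running total: 2)
  'd' at position 4: consonant
  'j' at position 5: consonant
  'i' at position 6: vowel (running total: 3)
  'f' at position 7: consonant
  'g' at position 8: consonant
Total vowels: 3

3


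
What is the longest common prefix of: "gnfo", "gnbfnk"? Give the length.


Words: gnfo, gnbfnk
  Position 0: all 'g' => match
  Position 1: all 'n' => match
  Position 2: ('f', 'b') => mismatch, stop
LCP = "gn" (length 2)

2


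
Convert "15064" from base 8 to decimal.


Input: "15064" in base 8
Positional expansion:
  Digit '1' (value 1) x 8^4 = 4096
  Digit '5' (value 5) x 8^3 = 2560
  Digit '0' (value 0) x 8^2 = 0
  Digit '6' (value 6) x 8^1 = 48
  Digit '4' (value 4) x 8^0 = 4
Sum = 6708

6708


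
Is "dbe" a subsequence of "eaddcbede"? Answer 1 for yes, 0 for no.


Check if "dbe" is a subsequence of "eaddcbede"
Greedy scan:
  Position 0 ('e'): no match needed
  Position 1 ('a'): no match needed
  Position 2 ('d'): matches sub[0] = 'd'
  Position 3 ('d'): no match needed
  Position 4 ('c'): no match needed
  Position 5 ('b'): matches sub[1] = 'b'
  Position 6 ('e'): matches sub[2] = 'e'
  Position 7 ('d'): no match needed
  Position 8 ('e'): no match needed
All 3 characters matched => is a subsequence

1


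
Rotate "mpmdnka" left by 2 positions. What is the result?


Input: "mpmdnka", rotate left by 2
First 2 characters: "mp"
Remaining characters: "mdnka"
Concatenate remaining + first: "mdnka" + "mp" = "mdnkamp"

mdnkamp


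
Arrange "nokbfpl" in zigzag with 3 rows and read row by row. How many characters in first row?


Zigzag "nokbfpl" into 3 rows:
Placing characters:
  'n' => row 0
  'o' => row 1
  'k' => row 2
  'b' => row 1
  'f' => row 0
  'p' => row 1
  'l' => row 2
Rows:
  Row 0: "nf"
  Row 1: "obp"
  Row 2: "kl"
First row length: 2

2


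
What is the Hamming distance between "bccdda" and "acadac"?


Comparing "bccdda" and "acadac" position by position:
  Position 0: 'b' vs 'a' => differ
  Position 1: 'c' vs 'c' => same
  Position 2: 'c' vs 'a' => differ
  Position 3: 'd' vs 'd' => same
  Position 4: 'd' vs 'a' => differ
  Position 5: 'a' vs 'c' => differ
Total differences (Hamming distance): 4

4


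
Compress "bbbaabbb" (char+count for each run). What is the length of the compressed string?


Input: bbbaabbb
Runs:
  'b' x 3 => "b3"
  'a' x 2 => "a2"
  'b' x 3 => "b3"
Compressed: "b3a2b3"
Compressed length: 6

6


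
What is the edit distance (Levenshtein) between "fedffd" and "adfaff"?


Computing edit distance: "fedffd" -> "adfaff"
DP table:
           a    d    f    a    f    f
      0    1    2    3    4    5    6
  f   1    1    2    2    3    4    5
  e   2    2    2    3    3    4    5
  d   3    3    2    3    4    4    5
  f   4    4    3    2    3    4    4
  f   5    5    4    3    3    3    4
  d   6    6    5    4    4    4    4
Edit distance = dp[6][6] = 4

4


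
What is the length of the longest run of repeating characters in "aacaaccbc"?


Input: "aacaaccbc"
Scanning for longest run:
  Position 1 ('a'): continues run of 'a', length=2
  Position 2 ('c'): new char, reset run to 1
  Position 3 ('a'): new char, reset run to 1
  Position 4 ('a'): continues run of 'a', length=2
  Position 5 ('c'): new char, reset run to 1
  Position 6 ('c'): continues run of 'c', length=2
  Position 7 ('b'): new char, reset run to 1
  Position 8 ('c'): new char, reset run to 1
Longest run: 'a' with length 2

2


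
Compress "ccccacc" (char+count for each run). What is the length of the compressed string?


Input: ccccacc
Runs:
  'c' x 4 => "c4"
  'a' x 1 => "a1"
  'c' x 2 => "c2"
Compressed: "c4a1c2"
Compressed length: 6

6


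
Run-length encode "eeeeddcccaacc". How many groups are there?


Input: eeeeddcccaacc
Scanning for consecutive runs:
  Group 1: 'e' x 4 (positions 0-3)
  Group 2: 'd' x 2 (positions 4-5)
  Group 3: 'c' x 3 (positions 6-8)
  Group 4: 'a' x 2 (positions 9-10)
  Group 5: 'c' x 2 (positions 11-12)
Total groups: 5

5


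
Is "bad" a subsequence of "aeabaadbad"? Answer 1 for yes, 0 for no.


Check if "bad" is a subsequence of "aeabaadbad"
Greedy scan:
  Position 0 ('a'): no match needed
  Position 1 ('e'): no match needed
  Position 2 ('a'): no match needed
  Position 3 ('b'): matches sub[0] = 'b'
  Position 4 ('a'): matches sub[1] = 'a'
  Position 5 ('a'): no match needed
  Position 6 ('d'): matches sub[2] = 'd'
  Position 7 ('b'): no match needed
  Position 8 ('a'): no match needed
  Position 9 ('d'): no match needed
All 3 characters matched => is a subsequence

1


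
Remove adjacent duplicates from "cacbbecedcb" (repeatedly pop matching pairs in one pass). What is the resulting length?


Input: cacbbecedcb
Stack-based adjacent duplicate removal:
  Read 'c': push. Stack: c
  Read 'a': push. Stack: ca
  Read 'c': push. Stack: cac
  Read 'b': push. Stack: cacb
  Read 'b': matches stack top 'b' => pop. Stack: cac
  Read 'e': push. Stack: cace
  Read 'c': push. Stack: cacec
  Read 'e': push. Stack: cacece
  Read 'd': push. Stack: caceced
  Read 'c': push. Stack: cacecedc
  Read 'b': push. Stack: cacecedcb
Final stack: "cacecedcb" (length 9)

9


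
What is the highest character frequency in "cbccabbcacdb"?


Input: cbccabbcacdb
Character counts:
  'a': 2
  'b': 4
  'c': 5
  'd': 1
Maximum frequency: 5

5


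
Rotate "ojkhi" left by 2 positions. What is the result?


Input: "ojkhi", rotate left by 2
First 2 characters: "oj"
Remaining characters: "khi"
Concatenate remaining + first: "khi" + "oj" = "khioj"

khioj


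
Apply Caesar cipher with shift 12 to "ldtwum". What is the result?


Caesar cipher: shift "ldtwum" by 12
  'l' (pos 11) + 12 = pos 23 = 'x'
  'd' (pos 3) + 12 = pos 15 = 'p'
  't' (pos 19) + 12 = pos 5 = 'f'
  'w' (pos 22) + 12 = pos 8 = 'i'
  'u' (pos 20) + 12 = pos 6 = 'g'
  'm' (pos 12) + 12 = pos 24 = 'y'
Result: xpfigy

xpfigy


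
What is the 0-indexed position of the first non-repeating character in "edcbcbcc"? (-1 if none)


Input: edcbcbcc
Character frequencies:
  'b': 2
  'c': 4
  'd': 1
  'e': 1
Scanning left to right for freq == 1:
  Position 0 ('e'): unique! => answer = 0

0


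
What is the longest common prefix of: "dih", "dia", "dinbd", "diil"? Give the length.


Words: dih, dia, dinbd, diil
  Position 0: all 'd' => match
  Position 1: all 'i' => match
  Position 2: ('h', 'a', 'n', 'i') => mismatch, stop
LCP = "di" (length 2)

2


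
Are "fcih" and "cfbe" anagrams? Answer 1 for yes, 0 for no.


Strings: "fcih", "cfbe"
Sorted first:  cfhi
Sorted second: bcef
Differ at position 0: 'c' vs 'b' => not anagrams

0


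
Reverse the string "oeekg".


Input: oeekg
Reading characters right to left:
  Position 4: 'g'
  Position 3: 'k'
  Position 2: 'e'
  Position 1: 'e'
  Position 0: 'o'
Reversed: gkeeo

gkeeo


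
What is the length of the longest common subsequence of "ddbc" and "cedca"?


LCS of "ddbc" and "cedca"
DP table:
           c    e    d    c    a
      0    0    0    0    0    0
  d   0    0    0    1    1    1
  d   0    0    0    1    1    1
  b   0    0    0    1    1    1
  c   0    1    1    1    2    2
LCS length = dp[4][5] = 2

2


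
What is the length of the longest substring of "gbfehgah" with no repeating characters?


Input: "gbfehgah"
Sliding window (track last position of each char):
  Position 0 ('g'): window [0,0] length 1 -- new best
  Position 1 ('b'): window [0,1] length 2 -- new best
  Position 2 ('f'): window [0,2] length 3 -- new best
  Position 3 ('e'): window [0,3] length 4 -- new best
  Position 4 ('h'): window [0,4] length 5 -- new best
  Position 5 ('g'): repeat (last at 0), move window start to 1
  Position 5 ('g'): window [1,5] length 5
  Position 6 ('a'): window [1,6] length 6 -- new best
  Position 7 ('h'): repeat (last at 4), move window start to 5
  Position 7 ('h'): window [5,7] length 3
Longest substring with no repeats: "bfehga" with length 6

6


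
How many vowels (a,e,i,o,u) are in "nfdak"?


Input: nfdak
Checking each character:
  'n' at position 0: consonant
  'f' at position 1: consonant
  'd' at position 2: consonant
  'a' at position 3: vowel (running total: 1)
  'k' at position 4: consonant
Total vowels: 1

1


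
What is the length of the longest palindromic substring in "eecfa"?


Input: "eecfa"
Checking substrings for palindromes:
  [0:2] "ee" (len 2) => palindrome
Longest palindromic substring: "ee" with length 2

2


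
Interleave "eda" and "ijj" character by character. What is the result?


Interleaving "eda" and "ijj":
  Position 0: 'e' from first, 'i' from second => "ei"
  Position 1: 'd' from first, 'j' from second => "dj"
  Position 2: 'a' from first, 'j' from second => "aj"
Result: eidjaj

eidjaj


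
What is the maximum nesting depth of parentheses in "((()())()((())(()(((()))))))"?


Input: "((()())()((())(()(((()))))))"
Tracking depth:
  Position 0 '(': depth becomes 1
  Position 1 '(': depth becomes 2
  Position 2 '(': depth becomes 3
  Position 3 ')': depth becomes 2
  Position 4 '(': depth becomes 3
  Position 5 ')': depth becomes 2
  Position 6 ')': depth becomes 1
  Position 7 '(': depth becomes 2
  Position 8 ')': depth becomes 1
  Position 9 '(': depth becomes 2
  Position 10 '(': depth becomes 3
  Position 11 '(': depth becomes 4
  Position 12 ')': depth becomes 3
  Position 13 ')': depth becomes 2
  Position 14 '(': depth becomes 3
  Position 15 '(': depth becomes 4
  Position 16 ')': depth becomes 3
  Position 17 '(': depth becomes 4
  Position 18 '(': depth becomes 5
  Position 19 '(': depth becomes 6
  Position 20 '(': depth becomes 7
  Position 21 ')': depth becomes 6
  Position 22 ')': depth becomes 5
  Position 23 ')': depth becomes 4
  Position 24 ')': depth becomes 3
  Position 25 ')': depth becomes 2
  Position 26 ')': depth becomes 1
  Position 27 ')': depth becomes 0
Maximum depth reached: 7

7


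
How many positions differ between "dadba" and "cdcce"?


Comparing "dadba" and "cdcce" position by position:
  Position 0: 'd' vs 'c' => DIFFER
  Position 1: 'a' vs 'd' => DIFFER
  Position 2: 'd' vs 'c' => DIFFER
  Position 3: 'b' vs 'c' => DIFFER
  Position 4: 'a' vs 'e' => DIFFER
Positions that differ: 5

5


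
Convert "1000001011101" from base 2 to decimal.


Input: "1000001011101" in base 2
Positional expansion:
  Digit '1' (value 1) x 2^12 = 4096
  Digit '0' (value 0) x 2^11 = 0
  Digit '0' (value 0) x 2^10 = 0
  Digit '0' (value 0) x 2^9 = 0
  Digit '0' (value 0) x 2^8 = 0
  Digit '0' (value 0) x 2^7 = 0
  Digit '1' (value 1) x 2^6 = 64
  Digit '0' (value 0) x 2^5 = 0
  Digit '1' (value 1) x 2^4 = 16
  Digit '1' (value 1) x 2^3 = 8
  Digit '1' (value 1) x 2^2 = 4
  Digit '0' (value 0) x 2^1 = 0
  Digit '1' (value 1) x 2^0 = 1
Sum = 4189

4189


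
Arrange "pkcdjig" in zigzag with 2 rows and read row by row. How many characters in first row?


Zigzag "pkcdjig" into 2 rows:
Placing characters:
  'p' => row 0
  'k' => row 1
  'c' => row 0
  'd' => row 1
  'j' => row 0
  'i' => row 1
  'g' => row 0
Rows:
  Row 0: "pcjg"
  Row 1: "kdi"
First row length: 4

4


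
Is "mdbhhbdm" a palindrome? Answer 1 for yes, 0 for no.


Input: mdbhhbdm
Reversed: mdbhhbdm
  Compare pos 0 ('m') with pos 7 ('m'): match
  Compare pos 1 ('d') with pos 6 ('d'): match
  Compare pos 2 ('b') with pos 5 ('b'): match
  Compare pos 3 ('h') with pos 4 ('h'): match
Result: palindrome

1


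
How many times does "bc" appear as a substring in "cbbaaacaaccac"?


Searching for "bc" in "cbbaaacaaccac"
Scanning each position:
  Position 0: "cb" => no
  Position 1: "bb" => no
  Position 2: "ba" => no
  Position 3: "aa" => no
  Position 4: "aa" => no
  Position 5: "ac" => no
  Position 6: "ca" => no
  Position 7: "aa" => no
  Position 8: "ac" => no
  Position 9: "cc" => no
  Position 10: "ca" => no
  Position 11: "ac" => no
Total occurrences: 0

0
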